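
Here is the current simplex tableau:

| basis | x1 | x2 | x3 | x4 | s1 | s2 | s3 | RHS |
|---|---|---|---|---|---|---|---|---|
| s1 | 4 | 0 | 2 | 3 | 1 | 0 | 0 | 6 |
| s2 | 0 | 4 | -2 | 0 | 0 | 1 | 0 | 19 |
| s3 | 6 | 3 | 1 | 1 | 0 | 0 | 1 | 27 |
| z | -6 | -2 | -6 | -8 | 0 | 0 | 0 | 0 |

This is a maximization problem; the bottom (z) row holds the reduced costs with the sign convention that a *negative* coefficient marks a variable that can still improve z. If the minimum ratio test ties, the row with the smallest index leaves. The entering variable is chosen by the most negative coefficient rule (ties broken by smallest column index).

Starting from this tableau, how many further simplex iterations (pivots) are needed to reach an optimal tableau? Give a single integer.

pivot: x4 in, s1 out → z = 16
pivot: x2 in, s2 out → z = 51/2
pivot: x3 in, x4 out → z = 61/2
No improving column remains; optimal.

3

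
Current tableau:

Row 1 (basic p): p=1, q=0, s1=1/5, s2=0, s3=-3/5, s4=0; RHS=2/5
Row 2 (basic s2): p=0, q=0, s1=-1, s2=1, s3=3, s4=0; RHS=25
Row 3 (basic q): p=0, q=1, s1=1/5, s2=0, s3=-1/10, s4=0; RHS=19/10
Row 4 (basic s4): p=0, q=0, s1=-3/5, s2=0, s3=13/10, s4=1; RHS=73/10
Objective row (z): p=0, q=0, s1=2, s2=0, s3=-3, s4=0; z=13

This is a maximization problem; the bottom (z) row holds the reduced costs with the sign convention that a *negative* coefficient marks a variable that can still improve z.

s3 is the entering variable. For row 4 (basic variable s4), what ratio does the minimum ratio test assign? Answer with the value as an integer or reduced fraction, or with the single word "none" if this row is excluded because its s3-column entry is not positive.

73/13

Ratio = RHS / (s3 entry) = (73/10) / (13/10) = 73/13.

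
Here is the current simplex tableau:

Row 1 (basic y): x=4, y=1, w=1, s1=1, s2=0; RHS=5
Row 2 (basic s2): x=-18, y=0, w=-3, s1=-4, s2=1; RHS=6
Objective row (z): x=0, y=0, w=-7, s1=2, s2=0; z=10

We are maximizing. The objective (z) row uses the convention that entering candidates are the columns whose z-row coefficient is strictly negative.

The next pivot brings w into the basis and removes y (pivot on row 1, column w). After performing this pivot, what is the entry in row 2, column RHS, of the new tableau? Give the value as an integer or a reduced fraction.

Pivot element is row 1, column w: 1.
Normalize row 1: new (row 1, RHS) = 5/1 = 5.
row 2 ← row 2 − (-3)·(new row 1): 6 − (-3)·5 = 21.

21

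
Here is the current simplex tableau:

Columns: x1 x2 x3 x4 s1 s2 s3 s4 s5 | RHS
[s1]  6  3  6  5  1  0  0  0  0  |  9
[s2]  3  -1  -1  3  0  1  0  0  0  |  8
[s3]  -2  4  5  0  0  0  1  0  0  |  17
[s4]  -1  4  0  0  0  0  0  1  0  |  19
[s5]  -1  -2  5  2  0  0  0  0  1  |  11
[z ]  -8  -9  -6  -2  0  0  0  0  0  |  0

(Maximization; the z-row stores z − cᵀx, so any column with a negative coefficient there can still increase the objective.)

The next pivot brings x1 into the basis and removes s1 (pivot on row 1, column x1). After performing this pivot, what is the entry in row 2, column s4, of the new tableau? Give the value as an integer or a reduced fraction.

0

Pivot element is row 1, column x1: 6.
Normalize row 1: new (row 1, s4) = 0/6 = 0.
row 2 ← row 2 − 3·(new row 1): 0 − 3·0 = 0.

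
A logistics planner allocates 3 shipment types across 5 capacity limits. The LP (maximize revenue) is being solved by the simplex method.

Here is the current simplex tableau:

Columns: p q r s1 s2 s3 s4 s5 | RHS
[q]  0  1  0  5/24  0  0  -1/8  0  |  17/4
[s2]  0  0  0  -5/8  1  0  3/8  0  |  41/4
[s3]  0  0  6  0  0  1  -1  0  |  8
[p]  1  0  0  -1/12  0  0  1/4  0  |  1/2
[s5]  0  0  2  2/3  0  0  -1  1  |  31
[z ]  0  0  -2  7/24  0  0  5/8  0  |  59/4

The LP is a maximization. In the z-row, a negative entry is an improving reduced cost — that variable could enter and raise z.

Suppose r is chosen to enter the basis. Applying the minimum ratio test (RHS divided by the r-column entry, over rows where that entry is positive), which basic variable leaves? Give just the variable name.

Ratios: row 1 (q): entry 0 ≤ 0, skip; row 2 (s2): entry 0 ≤ 0, skip; row 3 (s3): 8/6 = 4/3; row 4 (p): entry 0 ≤ 0, skip; row 5 (s5): 31/2 = 31/2.
Minimum ratio 4/3 is in the s3 row, so s3 leaves.

s3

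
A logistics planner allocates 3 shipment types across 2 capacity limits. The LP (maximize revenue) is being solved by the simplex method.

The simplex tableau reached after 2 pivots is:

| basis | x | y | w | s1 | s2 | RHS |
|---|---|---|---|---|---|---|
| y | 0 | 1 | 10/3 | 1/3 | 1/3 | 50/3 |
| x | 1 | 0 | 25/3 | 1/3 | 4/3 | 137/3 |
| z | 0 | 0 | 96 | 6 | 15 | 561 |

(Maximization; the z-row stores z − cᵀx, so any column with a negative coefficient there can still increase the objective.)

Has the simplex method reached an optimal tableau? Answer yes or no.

yes

No objective-row coefficient is strictly negative, so no entering variable exists; the tableau is optimal.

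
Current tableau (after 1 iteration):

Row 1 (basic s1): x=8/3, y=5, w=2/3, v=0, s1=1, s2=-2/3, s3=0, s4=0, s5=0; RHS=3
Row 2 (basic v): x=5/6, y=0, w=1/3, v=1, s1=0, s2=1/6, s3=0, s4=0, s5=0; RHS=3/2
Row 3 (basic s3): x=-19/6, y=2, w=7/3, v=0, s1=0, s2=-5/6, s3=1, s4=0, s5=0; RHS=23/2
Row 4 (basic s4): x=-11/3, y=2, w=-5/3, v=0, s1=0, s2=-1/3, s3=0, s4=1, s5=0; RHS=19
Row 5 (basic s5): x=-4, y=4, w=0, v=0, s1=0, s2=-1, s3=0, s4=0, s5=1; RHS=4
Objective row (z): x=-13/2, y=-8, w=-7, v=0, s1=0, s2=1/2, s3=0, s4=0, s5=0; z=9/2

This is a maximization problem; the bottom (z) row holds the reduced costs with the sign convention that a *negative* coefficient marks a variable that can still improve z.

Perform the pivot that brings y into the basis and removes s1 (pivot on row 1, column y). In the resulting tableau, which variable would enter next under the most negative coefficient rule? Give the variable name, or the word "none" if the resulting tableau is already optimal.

w

Pivot element 5. New z-row = old z-row − (-8)·(row 1/5).
Updated z-row coefficients: x: -67/30, y: 0, w: -89/15, v: 0, s1: 8/5, s2: -17/30, s3: 0, s4: 0, s5: 0.
The most negative is -89/15 in column w, so w would enter next.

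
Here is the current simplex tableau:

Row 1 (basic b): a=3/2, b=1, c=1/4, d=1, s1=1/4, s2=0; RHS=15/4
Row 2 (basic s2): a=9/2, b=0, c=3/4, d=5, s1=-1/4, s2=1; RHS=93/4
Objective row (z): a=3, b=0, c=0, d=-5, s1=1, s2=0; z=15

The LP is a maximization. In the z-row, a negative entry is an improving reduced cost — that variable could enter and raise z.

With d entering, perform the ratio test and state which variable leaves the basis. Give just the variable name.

b

Ratios: row 1 (b): (15/4)/1 = 15/4; row 2 (s2): (93/4)/5 = 93/20.
Minimum ratio 15/4 is in the b row, so b leaves.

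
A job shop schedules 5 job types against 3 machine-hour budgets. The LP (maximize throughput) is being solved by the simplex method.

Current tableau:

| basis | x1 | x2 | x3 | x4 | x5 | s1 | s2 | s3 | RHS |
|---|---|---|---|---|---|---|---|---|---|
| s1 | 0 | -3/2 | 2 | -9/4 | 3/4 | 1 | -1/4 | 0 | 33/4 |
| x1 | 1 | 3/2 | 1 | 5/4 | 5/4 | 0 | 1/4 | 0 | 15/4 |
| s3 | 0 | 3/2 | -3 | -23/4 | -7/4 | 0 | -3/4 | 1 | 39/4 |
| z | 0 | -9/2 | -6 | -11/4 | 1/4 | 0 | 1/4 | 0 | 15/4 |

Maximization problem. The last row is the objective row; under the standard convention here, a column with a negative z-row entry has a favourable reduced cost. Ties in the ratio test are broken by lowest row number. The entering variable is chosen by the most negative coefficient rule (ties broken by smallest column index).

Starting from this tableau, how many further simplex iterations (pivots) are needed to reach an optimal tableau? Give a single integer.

1

pivot: x3 in, x1 out → z = 105/4
No improving column remains; optimal.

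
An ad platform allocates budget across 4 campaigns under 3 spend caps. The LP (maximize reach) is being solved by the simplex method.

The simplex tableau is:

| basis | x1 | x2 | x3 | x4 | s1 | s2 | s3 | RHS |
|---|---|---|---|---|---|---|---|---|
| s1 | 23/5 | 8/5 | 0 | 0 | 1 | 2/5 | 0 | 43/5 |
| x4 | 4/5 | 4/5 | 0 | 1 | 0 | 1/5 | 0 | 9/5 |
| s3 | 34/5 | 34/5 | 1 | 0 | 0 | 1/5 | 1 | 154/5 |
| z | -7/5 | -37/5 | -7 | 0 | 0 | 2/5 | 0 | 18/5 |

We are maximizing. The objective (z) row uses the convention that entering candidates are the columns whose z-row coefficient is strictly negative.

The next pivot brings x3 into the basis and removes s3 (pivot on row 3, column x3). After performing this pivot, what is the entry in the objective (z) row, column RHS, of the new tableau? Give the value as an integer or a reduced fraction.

1096/5

Pivot element is row 3, column x3: 1.
Normalize row 3: new (row 3, RHS) = (154/5)/1 = 154/5.
z-row ← z-row − (-7)·(new row 3): 18/5 − (-7)·(154/5) = 1096/5.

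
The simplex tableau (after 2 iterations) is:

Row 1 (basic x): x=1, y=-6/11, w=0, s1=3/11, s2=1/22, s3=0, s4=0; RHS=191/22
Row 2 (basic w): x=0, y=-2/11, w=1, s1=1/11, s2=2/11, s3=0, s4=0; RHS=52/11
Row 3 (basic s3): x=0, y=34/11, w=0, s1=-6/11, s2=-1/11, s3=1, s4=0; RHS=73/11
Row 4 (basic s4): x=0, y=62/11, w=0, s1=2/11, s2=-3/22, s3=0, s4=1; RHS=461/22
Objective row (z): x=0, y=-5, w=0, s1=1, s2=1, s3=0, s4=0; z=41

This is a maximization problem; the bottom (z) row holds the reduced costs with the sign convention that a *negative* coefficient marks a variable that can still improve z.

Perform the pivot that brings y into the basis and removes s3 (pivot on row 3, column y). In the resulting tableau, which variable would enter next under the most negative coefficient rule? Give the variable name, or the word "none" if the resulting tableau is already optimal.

Pivot element 34/11. New z-row = old z-row − (-5)·(row 3/(34/11)).
Updated z-row coefficients: x: 0, y: 0, w: 0, s1: 2/17, s2: 29/34, s3: 55/34, s4: 0.
No coefficient is strictly negative; the tableau after this pivot is optimal.

none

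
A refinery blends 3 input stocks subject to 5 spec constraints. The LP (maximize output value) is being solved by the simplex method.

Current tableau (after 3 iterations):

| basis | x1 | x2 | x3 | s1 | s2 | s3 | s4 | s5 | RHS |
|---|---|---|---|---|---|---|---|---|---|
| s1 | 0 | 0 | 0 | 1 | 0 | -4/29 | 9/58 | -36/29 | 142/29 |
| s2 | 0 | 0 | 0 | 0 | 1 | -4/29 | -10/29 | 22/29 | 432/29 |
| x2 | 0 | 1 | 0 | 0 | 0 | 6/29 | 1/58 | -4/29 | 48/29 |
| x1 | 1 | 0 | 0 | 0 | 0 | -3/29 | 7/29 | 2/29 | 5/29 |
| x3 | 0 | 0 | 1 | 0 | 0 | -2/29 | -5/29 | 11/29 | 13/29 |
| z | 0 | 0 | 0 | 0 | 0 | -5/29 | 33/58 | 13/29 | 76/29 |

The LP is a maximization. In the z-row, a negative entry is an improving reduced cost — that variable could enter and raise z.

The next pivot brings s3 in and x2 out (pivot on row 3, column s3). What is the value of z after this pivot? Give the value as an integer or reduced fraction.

4

Minimum ratio for s3: (48/29)/(6/29) = 8.
z changes by −(z-row coeff of s3)·ratio = −(-5/29)·8 = 40/29.
New z = 76/29 + (40/29) = 4.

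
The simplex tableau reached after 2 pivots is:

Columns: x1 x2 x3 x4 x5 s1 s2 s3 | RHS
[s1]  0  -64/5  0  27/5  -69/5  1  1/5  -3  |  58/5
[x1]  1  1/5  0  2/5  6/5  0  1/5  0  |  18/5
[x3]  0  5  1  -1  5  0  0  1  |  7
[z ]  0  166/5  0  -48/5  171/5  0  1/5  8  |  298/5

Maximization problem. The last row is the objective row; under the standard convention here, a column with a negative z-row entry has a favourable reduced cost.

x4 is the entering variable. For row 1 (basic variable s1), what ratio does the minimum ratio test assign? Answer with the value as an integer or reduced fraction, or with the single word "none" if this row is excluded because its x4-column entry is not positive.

Ratio = RHS / (x4 entry) = (58/5) / (27/5) = 58/27.

58/27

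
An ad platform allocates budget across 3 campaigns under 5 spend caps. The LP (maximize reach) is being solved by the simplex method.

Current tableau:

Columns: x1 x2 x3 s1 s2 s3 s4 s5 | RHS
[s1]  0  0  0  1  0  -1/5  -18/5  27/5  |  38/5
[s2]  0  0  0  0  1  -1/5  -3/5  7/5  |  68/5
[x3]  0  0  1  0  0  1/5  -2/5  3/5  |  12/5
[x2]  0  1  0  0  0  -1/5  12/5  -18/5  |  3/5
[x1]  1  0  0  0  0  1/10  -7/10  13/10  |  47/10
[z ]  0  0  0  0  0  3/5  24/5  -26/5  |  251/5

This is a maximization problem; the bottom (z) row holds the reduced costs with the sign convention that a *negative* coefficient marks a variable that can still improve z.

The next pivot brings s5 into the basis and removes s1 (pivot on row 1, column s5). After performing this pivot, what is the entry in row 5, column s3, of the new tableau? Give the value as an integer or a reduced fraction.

4/27

Pivot element is row 1, column s5: 27/5.
Normalize row 1: new (row 1, s3) = (-1/5)/(27/5) = -1/27.
row 5 ← row 5 − (13/10)·(new row 1): 1/10 − (13/10)·(-1/27) = 4/27.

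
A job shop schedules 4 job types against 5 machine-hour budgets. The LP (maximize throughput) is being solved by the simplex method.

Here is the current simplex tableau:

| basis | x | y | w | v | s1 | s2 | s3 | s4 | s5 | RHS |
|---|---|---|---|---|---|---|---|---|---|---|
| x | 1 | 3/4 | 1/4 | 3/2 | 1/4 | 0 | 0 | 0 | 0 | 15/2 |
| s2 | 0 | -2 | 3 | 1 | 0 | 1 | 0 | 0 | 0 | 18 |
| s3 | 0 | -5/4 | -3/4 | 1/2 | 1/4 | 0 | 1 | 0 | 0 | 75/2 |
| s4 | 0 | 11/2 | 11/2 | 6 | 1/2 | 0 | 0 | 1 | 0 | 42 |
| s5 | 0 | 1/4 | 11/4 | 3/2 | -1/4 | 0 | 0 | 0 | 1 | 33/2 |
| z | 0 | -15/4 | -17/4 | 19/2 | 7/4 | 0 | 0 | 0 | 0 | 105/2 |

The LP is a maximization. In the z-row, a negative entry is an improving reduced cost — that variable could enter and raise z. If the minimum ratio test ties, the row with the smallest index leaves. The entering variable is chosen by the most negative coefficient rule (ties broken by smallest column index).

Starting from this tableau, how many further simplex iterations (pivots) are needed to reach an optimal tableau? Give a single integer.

pivot: w in, s2 out → z = 78
pivot: y in, s5 out → z = 78
pivot: s2 in, s4 out → z = 4623/55
No improving column remains; optimal.

3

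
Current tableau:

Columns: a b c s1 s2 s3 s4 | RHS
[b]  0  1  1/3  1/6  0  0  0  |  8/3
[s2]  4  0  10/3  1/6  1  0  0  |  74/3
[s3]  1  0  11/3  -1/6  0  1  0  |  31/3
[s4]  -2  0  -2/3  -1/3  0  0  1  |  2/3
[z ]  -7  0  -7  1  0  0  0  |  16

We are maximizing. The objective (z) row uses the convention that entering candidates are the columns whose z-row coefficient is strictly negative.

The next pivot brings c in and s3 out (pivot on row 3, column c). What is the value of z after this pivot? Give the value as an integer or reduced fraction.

Minimum ratio for c: (31/3)/(11/3) = 31/11.
z changes by −(z-row coeff of c)·ratio = −(-7)·(31/11) = 217/11.
New z = 16 + (217/11) = 393/11.

393/11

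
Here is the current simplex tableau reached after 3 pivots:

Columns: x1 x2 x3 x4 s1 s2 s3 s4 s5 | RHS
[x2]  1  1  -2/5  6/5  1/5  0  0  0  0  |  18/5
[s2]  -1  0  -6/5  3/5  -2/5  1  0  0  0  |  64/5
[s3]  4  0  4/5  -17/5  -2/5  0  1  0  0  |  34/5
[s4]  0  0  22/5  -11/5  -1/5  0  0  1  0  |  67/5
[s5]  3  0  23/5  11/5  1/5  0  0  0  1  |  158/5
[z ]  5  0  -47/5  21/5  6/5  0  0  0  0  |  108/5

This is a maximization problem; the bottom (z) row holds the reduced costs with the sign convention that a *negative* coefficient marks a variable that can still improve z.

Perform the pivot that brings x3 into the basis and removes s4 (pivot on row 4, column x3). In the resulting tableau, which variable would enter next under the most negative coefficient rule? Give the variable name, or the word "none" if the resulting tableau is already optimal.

x4

Pivot element 22/5. New z-row = old z-row − (-47/5)·(row 4/(22/5)).
Updated z-row coefficients: x1: 5, x2: 0, x3: 0, x4: -1/2, s1: 17/22, s2: 0, s3: 0, s4: 47/22, s5: 0.
The most negative is -1/2 in column x4, so x4 would enter next.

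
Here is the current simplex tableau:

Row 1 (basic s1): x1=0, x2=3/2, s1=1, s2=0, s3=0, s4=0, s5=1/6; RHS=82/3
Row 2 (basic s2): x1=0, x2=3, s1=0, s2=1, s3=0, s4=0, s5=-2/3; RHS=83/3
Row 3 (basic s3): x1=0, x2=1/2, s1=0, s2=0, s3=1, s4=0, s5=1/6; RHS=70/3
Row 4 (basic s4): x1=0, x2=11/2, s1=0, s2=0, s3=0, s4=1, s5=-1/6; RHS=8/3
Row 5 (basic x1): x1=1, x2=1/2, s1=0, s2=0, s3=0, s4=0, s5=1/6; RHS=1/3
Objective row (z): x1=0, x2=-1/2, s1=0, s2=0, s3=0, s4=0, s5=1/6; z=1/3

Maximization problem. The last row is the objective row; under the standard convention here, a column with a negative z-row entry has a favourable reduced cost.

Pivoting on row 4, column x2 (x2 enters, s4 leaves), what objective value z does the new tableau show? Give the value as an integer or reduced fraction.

19/33

Minimum ratio for x2: (8/3)/(11/2) = 16/33.
z changes by −(z-row coeff of x2)·ratio = −(-1/2)·(16/33) = 8/33.
New z = 1/3 + (8/33) = 19/33.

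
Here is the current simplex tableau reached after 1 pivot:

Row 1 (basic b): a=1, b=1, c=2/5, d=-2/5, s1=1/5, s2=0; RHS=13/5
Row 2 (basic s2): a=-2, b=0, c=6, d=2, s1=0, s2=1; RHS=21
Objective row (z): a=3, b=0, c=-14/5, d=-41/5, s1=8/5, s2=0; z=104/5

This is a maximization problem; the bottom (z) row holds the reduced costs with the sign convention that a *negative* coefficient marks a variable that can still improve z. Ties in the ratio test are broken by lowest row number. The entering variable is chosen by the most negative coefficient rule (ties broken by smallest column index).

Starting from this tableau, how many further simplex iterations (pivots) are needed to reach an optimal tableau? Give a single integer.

pivot: d in, s2 out → z = 1069/10
pivot: a in, b out → z = 995/6
No improving column remains; optimal.

2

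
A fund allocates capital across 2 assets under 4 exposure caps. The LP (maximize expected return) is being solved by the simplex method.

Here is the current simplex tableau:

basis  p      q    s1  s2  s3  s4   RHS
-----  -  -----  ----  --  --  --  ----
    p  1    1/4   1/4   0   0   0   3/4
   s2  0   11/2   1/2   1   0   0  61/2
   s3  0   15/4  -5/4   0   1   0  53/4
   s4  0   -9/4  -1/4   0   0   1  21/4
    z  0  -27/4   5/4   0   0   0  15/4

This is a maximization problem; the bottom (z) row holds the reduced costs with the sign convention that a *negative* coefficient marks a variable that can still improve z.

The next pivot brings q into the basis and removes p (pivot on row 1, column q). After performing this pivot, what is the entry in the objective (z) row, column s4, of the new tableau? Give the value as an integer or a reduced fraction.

0

Pivot element is row 1, column q: 1/4.
Normalize row 1: new (row 1, s4) = 0/(1/4) = 0.
z-row ← z-row − (-27/4)·(new row 1): 0 − (-27/4)·0 = 0.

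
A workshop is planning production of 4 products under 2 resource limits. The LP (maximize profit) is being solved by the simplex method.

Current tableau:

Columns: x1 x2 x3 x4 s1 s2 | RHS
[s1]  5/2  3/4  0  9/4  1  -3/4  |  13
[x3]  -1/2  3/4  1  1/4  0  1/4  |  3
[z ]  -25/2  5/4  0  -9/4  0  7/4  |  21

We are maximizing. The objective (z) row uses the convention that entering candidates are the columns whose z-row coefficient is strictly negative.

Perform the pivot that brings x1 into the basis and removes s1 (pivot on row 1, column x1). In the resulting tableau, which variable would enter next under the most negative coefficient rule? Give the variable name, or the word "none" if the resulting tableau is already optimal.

Pivot element 5/2. New z-row = old z-row − (-25/2)·(row 1/(5/2)).
Updated z-row coefficients: x1: 0, x2: 5, x3: 0, x4: 9, s1: 5, s2: -2.
The most negative is -2 in column s2, so s2 would enter next.

s2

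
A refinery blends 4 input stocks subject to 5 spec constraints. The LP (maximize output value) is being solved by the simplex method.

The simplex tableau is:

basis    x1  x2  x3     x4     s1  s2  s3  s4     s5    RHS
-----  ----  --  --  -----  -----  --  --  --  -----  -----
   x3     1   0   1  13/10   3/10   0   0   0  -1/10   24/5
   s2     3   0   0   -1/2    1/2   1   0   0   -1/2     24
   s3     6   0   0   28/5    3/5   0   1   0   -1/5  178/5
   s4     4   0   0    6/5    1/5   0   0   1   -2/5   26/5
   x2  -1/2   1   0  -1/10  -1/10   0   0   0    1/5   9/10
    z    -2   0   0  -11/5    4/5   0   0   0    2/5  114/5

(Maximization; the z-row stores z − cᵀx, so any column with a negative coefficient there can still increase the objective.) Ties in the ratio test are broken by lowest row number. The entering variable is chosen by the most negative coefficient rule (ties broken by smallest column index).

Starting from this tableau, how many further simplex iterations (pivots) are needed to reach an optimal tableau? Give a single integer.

pivot: x4 in, x3 out → z = 402/13
pivot: x1 in, s4 out → z = 31
No improving column remains; optimal.

2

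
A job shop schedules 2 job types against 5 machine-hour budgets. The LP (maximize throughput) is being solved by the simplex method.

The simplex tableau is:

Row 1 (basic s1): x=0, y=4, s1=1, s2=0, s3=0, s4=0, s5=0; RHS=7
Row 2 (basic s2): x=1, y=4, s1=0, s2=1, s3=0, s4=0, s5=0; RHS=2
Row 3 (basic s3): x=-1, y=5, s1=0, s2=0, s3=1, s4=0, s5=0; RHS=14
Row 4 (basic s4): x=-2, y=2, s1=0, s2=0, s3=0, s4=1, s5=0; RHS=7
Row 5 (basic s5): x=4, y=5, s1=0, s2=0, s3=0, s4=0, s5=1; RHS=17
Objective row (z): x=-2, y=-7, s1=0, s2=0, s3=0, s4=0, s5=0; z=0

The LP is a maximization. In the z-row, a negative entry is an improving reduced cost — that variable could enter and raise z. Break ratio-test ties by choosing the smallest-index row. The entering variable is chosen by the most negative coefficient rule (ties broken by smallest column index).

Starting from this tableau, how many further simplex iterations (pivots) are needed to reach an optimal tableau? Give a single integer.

pivot: y in, s2 out → z = 7/2
pivot: x in, y out → z = 4
No improving column remains; optimal.

2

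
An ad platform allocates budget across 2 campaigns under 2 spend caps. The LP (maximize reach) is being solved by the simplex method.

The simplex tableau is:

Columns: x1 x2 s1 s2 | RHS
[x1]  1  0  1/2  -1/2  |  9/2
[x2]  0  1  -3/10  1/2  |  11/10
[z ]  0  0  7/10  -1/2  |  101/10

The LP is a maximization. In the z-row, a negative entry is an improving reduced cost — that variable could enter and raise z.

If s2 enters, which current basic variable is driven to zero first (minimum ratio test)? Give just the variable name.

x2

Ratios: row 1 (x1): entry -1/2 ≤ 0, skip; row 2 (x2): (11/10)/(1/2) = 11/5.
Minimum ratio 11/5 is in the x2 row, so x2 leaves.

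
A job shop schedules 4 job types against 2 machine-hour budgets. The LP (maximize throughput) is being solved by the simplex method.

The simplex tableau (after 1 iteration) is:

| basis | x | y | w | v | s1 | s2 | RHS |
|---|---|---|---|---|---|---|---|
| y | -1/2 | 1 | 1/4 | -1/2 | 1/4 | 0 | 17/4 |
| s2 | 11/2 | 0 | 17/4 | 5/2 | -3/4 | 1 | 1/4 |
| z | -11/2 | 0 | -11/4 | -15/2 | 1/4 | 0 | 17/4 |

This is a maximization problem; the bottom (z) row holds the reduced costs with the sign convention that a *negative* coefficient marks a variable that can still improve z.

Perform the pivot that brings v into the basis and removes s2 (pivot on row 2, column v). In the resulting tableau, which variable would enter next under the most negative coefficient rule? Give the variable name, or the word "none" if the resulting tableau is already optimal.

s1

Pivot element 5/2. New z-row = old z-row − (-15/2)·(row 2/(5/2)).
Updated z-row coefficients: x: 11, y: 0, w: 10, v: 0, s1: -2, s2: 3.
The most negative is -2 in column s1, so s1 would enter next.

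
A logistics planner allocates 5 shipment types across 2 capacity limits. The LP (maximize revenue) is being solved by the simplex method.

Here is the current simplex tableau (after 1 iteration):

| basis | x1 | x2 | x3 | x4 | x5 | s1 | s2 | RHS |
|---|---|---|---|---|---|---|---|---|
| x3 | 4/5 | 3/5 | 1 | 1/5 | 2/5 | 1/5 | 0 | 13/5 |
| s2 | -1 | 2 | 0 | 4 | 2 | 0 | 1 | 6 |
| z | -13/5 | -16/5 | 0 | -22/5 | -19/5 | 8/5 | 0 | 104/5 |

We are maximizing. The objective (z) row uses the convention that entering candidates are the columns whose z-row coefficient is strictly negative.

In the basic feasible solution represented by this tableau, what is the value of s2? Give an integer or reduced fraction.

s2 is basic (row 2); its value is the RHS of that row: 6.

6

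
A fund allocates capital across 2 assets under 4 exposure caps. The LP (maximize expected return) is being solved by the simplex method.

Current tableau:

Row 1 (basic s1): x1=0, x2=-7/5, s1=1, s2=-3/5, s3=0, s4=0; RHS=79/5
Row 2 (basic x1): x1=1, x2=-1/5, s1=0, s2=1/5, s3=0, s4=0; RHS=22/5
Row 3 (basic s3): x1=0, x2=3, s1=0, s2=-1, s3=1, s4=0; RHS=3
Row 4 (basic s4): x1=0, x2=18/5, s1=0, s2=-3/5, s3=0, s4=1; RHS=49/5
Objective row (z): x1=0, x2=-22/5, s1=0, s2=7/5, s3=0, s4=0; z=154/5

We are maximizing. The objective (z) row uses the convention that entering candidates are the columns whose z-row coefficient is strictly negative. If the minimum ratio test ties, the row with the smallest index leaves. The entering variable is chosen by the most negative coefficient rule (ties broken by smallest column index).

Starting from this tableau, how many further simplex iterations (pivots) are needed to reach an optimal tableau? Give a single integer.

pivot: x2 in, s3 out → z = 176/5
pivot: s2 in, s4 out → z = 323/9
No improving column remains; optimal.

2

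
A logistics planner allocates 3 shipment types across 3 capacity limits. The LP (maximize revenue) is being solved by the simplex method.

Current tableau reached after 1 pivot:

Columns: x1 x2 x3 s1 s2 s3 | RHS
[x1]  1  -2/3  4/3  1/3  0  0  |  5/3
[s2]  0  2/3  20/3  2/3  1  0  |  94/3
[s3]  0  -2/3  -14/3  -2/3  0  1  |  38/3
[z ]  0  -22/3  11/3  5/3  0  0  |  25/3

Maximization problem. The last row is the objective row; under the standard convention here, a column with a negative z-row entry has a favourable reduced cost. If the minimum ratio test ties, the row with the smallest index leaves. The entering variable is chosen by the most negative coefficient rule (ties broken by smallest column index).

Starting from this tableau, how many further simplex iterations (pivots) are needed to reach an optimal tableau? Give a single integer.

1

pivot: x2 in, s2 out → z = 353
No improving column remains; optimal.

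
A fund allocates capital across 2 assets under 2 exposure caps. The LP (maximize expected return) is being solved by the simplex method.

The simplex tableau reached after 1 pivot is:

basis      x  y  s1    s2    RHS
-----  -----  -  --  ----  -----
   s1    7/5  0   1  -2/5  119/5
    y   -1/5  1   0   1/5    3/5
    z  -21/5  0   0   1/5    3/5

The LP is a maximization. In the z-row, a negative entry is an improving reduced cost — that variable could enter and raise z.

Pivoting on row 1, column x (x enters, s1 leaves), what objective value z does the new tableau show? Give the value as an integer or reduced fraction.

72

Minimum ratio for x: (119/5)/(7/5) = 17.
z changes by −(z-row coeff of x)·ratio = −(-21/5)·17 = 357/5.
New z = 3/5 + (357/5) = 72.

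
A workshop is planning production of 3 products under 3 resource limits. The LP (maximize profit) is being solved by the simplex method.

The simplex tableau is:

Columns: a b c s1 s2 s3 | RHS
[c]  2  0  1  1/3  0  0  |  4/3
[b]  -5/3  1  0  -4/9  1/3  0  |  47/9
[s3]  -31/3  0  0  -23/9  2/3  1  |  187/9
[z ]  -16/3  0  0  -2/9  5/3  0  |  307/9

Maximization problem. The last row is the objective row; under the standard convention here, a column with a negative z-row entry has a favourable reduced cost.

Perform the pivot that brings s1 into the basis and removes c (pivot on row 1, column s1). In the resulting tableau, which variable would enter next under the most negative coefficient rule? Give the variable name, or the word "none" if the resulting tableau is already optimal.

Pivot element 1/3. New z-row = old z-row − (-2/9)·(row 1/(1/3)).
Updated z-row coefficients: a: -4, b: 0, c: 2/3, s1: 0, s2: 5/3, s3: 0.
The most negative is -4 in column a, so a would enter next.

a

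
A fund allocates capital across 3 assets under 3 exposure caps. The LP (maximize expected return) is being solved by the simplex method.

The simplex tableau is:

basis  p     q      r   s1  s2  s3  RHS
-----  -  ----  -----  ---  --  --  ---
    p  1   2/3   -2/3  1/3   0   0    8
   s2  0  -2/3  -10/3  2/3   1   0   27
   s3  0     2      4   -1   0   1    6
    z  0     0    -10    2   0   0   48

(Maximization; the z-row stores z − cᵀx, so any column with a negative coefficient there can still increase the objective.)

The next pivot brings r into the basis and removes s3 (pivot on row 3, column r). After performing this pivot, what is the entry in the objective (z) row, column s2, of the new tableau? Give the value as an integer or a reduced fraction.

Pivot element is row 3, column r: 4.
Normalize row 3: new (row 3, s2) = 0/4 = 0.
z-row ← z-row − (-10)·(new row 3): 0 − (-10)·0 = 0.

0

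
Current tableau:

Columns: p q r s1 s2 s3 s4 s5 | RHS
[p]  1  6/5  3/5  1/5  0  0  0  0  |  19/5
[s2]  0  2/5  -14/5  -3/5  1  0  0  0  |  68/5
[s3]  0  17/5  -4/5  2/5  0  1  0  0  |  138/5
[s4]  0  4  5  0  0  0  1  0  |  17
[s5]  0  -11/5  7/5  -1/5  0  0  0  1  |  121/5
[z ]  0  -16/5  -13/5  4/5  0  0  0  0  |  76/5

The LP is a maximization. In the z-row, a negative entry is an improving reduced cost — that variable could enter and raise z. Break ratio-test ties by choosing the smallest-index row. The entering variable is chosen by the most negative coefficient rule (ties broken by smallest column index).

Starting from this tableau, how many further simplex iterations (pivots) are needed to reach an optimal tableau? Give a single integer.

pivot: q in, p out → z = 76/3
pivot: r in, s4 out → z = 241/9
No improving column remains; optimal.

2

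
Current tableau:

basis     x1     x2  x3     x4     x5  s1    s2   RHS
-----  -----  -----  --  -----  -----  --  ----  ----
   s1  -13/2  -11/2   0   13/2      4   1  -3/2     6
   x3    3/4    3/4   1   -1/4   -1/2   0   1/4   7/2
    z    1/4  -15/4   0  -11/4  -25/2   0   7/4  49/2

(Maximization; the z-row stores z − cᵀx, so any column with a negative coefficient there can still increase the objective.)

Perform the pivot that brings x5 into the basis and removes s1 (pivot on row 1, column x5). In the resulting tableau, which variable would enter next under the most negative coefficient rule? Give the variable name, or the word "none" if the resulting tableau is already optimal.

x2

Pivot element 4. New z-row = old z-row − (-25/2)·(row 1/4).
Updated z-row coefficients: x1: -321/16, x2: -335/16, x3: 0, x4: 281/16, x5: 0, s1: 25/8, s2: -47/16.
The most negative is -335/16 in column x2, so x2 would enter next.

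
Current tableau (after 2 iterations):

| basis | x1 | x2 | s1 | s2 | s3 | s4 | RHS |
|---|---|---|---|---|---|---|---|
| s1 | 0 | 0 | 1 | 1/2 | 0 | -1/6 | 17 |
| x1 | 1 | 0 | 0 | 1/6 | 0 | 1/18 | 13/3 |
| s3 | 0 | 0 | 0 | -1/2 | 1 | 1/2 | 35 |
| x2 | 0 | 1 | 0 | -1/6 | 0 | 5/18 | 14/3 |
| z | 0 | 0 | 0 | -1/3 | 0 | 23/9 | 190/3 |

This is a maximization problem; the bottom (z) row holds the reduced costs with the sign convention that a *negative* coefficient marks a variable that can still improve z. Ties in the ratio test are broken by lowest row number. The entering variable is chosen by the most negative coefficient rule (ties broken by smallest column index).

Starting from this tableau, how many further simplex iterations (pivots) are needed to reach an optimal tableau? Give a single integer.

pivot: s2 in, x1 out → z = 72
No improving column remains; optimal.

1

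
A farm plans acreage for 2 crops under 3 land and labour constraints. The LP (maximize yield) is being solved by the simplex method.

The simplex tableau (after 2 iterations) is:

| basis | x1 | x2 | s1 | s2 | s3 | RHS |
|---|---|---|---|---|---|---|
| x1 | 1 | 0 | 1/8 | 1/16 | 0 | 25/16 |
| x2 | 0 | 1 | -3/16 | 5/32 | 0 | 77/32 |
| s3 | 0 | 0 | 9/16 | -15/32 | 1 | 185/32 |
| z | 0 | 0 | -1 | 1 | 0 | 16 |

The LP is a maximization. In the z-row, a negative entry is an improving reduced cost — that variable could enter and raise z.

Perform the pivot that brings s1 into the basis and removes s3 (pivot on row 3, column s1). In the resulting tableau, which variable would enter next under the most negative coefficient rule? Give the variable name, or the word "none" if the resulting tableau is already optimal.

Pivot element 9/16. New z-row = old z-row − (-1)·(row 3/(9/16)).
Updated z-row coefficients: x1: 0, x2: 0, s1: 0, s2: 1/6, s3: 16/9.
No coefficient is strictly negative; the tableau after this pivot is optimal.

none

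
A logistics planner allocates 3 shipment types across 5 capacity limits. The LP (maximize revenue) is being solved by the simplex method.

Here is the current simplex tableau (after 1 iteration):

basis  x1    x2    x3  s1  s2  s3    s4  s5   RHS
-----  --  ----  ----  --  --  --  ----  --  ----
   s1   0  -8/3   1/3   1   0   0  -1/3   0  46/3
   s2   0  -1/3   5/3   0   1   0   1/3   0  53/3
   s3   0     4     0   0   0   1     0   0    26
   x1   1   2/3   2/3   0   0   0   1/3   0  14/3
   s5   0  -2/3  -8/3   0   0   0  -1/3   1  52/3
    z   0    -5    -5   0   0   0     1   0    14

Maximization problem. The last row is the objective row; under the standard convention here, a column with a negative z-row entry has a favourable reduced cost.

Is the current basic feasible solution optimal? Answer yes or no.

Column x2 has objective-row coefficient -5, which is negative; an improving pivot exists, so not yet optimal.

no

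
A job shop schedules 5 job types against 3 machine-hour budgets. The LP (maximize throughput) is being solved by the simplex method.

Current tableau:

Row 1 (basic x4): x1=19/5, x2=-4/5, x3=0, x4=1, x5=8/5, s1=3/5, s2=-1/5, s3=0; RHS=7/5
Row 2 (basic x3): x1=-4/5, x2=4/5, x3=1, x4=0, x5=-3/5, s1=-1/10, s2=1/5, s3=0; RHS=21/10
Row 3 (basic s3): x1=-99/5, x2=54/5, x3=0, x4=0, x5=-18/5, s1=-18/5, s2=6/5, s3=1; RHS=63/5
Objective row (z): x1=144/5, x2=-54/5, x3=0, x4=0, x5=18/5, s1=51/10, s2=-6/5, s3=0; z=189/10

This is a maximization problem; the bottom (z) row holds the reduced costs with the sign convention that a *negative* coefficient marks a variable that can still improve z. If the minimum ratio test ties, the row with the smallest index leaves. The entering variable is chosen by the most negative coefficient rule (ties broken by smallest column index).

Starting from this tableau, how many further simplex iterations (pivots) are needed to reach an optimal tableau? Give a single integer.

pivot: x2 in, s3 out → z = 63/2
No improving column remains; optimal.

1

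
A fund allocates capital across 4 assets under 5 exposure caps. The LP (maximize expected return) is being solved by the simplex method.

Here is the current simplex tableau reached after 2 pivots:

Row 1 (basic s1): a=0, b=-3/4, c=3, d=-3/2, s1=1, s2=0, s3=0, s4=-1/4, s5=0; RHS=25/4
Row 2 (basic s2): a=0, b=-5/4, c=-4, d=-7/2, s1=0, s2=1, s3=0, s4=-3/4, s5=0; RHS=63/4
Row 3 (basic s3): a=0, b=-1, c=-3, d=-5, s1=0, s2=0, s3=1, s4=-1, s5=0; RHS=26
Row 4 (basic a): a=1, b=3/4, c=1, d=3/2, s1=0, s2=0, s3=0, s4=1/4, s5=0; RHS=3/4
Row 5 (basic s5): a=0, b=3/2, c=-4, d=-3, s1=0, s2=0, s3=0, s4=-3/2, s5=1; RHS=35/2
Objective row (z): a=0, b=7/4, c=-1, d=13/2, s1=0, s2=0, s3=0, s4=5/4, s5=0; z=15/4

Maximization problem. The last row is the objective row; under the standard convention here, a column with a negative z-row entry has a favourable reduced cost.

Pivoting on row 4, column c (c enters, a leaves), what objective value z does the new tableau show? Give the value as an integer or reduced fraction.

9/2

Minimum ratio for c: (3/4)/1 = 3/4.
z changes by −(z-row coeff of c)·ratio = −(-1)·(3/4) = 3/4.
New z = 15/4 + (3/4) = 9/2.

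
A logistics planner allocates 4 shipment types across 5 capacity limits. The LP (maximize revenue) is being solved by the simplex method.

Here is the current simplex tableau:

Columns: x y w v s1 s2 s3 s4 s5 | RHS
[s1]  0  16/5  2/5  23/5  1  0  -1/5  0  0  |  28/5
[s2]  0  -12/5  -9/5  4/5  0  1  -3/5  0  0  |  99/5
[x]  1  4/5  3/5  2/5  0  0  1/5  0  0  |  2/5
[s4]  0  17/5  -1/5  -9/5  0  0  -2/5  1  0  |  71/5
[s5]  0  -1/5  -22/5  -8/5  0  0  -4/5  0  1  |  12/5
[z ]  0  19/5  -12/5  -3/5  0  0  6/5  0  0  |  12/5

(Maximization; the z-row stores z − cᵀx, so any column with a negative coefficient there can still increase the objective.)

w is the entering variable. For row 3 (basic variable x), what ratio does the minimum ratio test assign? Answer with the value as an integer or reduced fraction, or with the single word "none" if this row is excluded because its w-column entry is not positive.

2/3

Ratio = RHS / (w entry) = (2/5) / (3/5) = 2/3.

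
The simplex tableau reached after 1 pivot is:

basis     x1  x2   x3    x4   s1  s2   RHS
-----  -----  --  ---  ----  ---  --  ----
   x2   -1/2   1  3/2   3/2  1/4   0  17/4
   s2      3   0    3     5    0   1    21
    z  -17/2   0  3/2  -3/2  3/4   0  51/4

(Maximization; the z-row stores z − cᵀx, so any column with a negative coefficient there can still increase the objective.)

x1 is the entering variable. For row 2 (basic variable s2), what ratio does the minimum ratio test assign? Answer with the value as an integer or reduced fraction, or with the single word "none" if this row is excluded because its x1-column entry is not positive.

Ratio = RHS / (x1 entry) = 21 / 3 = 7.

7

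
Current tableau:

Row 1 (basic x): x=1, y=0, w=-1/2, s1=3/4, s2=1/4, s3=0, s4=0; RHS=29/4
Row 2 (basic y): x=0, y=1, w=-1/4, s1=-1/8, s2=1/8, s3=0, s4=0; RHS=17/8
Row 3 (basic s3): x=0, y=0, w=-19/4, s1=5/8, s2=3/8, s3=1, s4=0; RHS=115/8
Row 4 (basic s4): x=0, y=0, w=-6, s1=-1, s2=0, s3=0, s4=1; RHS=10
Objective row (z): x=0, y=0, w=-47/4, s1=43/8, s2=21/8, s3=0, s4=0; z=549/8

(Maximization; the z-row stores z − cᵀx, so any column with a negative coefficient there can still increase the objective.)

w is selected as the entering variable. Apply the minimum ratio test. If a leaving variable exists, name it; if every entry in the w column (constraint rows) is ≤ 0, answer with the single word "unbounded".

unbounded

w-column entries: row 1: -1/2, row 2: -1/4, row 3: -19/4, row 4: -6. All ≤ 0, so w can increase without bound; the LP is unbounded in this direction.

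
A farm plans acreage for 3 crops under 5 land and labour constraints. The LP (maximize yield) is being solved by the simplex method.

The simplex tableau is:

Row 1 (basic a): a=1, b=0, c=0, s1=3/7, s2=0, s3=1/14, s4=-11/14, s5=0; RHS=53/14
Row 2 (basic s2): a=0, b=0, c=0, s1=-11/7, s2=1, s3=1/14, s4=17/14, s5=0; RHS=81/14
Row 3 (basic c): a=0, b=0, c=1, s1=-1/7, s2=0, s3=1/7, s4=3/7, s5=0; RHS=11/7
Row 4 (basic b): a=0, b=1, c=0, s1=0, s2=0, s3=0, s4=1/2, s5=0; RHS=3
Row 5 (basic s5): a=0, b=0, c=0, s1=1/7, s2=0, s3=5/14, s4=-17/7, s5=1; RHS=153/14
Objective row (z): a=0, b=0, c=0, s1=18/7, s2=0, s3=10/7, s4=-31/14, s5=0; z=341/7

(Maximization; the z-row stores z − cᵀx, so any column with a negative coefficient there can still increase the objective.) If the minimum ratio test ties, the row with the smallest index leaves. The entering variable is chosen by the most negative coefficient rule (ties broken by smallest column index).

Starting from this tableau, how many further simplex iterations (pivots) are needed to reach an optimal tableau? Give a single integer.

1

pivot: s4 in, c out → z = 341/6
No improving column remains; optimal.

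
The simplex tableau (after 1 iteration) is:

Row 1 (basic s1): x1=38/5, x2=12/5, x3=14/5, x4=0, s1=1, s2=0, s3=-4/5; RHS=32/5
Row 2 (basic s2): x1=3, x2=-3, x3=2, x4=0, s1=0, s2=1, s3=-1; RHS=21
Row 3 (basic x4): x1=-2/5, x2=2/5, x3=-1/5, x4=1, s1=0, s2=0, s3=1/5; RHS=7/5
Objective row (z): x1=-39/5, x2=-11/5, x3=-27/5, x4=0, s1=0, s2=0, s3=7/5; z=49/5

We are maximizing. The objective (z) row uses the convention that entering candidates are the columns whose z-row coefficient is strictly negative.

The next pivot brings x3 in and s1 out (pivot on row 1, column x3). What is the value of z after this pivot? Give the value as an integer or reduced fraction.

155/7

Minimum ratio for x3: (32/5)/(14/5) = 16/7.
z changes by −(z-row coeff of x3)·ratio = −(-27/5)·(16/7) = 432/35.
New z = 49/5 + (432/35) = 155/7.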